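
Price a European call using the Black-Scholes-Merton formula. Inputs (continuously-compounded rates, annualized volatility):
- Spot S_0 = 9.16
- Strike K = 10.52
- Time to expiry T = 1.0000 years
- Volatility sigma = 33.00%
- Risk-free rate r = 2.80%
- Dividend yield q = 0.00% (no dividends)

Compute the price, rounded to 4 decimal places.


Answer: Price = 0.8056

Derivation:
d1 = (ln(S/K) + (r - q + 0.5*sigma^2) * T) / (sigma * sqrt(T)) = -0.16964251
d2 = d1 - sigma * sqrt(T) = -0.49964251
exp(-rT) = 0.97238837; exp(-qT) = 1.00000000
C = S_0 * exp(-qT) * N(d1) - K * exp(-rT) * N(d2)
N(d1) = 0.43264564; N(d2) = 0.30866341
C = 9.1600 * 1.00000000 * 0.43264564 - 10.5200 * 0.97238837 * 0.30866341 = 0.8056


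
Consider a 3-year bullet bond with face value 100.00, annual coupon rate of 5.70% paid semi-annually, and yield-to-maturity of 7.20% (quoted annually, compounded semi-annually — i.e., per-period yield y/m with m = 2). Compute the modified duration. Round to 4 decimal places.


Coupon per period c = face * coupon_rate / m = 2.850000
Periods per year m = 2; per-period yield y/m = 0.036000
Number of cashflows N = 6
Cashflows (t years, CF_t, discount factor 1/(1+y/m)^(m*t), PV):
  t = 0.5000: CF_t = 2.850000, DF = 0.965251, PV = 2.750965
  t = 1.0000: CF_t = 2.850000, DF = 0.931709, PV = 2.655372
  t = 1.5000: CF_t = 2.850000, DF = 0.899333, PV = 2.563100
  t = 2.0000: CF_t = 2.850000, DF = 0.868082, PV = 2.474035
  t = 2.5000: CF_t = 2.850000, DF = 0.837917, PV = 2.388065
  t = 3.0000: CF_t = 102.850000, DF = 0.808801, PV = 83.185142
Price P = sum_t PV_t = 96.016679
First compute Macaulay numerator sum_t t * PV_t:
  t * PV_t at t = 0.5000: 1.375483
  t * PV_t at t = 1.0000: 2.655372
  t * PV_t at t = 1.5000: 3.844650
  t * PV_t at t = 2.0000: 4.948070
  t * PV_t at t = 2.5000: 5.970162
  t * PV_t at t = 3.0000: 249.555427
Macaulay duration D = 268.349163 / 96.016679 = 2.794818
Modified duration = D / (1 + y/m) = 2.794818 / (1 + 0.036000) = 2.697701

Answer: Modified duration = 2.6977


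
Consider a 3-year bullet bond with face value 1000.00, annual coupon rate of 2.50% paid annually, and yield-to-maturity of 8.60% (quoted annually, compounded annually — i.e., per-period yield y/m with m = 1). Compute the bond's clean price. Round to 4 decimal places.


Answer: Price = 844.4836

Derivation:
Coupon per period c = face * coupon_rate / m = 25.000000
Periods per year m = 1; per-period yield y/m = 0.086000
Number of cashflows N = 3
Cashflows (t years, CF_t, discount factor 1/(1+y/m)^(m*t), PV):
  t = 1.0000: CF_t = 25.000000, DF = 0.920810, PV = 23.020258
  t = 2.0000: CF_t = 25.000000, DF = 0.847892, PV = 21.197291
  t = 3.0000: CF_t = 1025.000000, DF = 0.780747, PV = 800.266044
Price P = sum_t PV_t = 844.483592


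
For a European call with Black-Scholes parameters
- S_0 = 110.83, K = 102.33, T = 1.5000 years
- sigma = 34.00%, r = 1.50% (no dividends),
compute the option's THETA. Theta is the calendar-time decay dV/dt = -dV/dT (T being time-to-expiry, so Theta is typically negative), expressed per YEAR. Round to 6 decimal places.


d1 = 0.4538630984; d2 = 0.0374498421
phi(d1) = 0.3598980834; exp(-qT) = 1.0000000000; exp(-rT) = 0.9777512372
Theta = -S*exp(-qT)*phi(d1)*sigma/(2*sqrt(T)) - r*K*exp(-rT)*N(d2) + q*S*exp(-qT)*N(d1)
N(d1) = 0.6750363175; N(d2) = 0.5149368339; sqrt(T) = 1.2247448714
Term 1 = -110.8300 * 1.0000000000 * 0.3598980834 * 0.3400 / (2 * 1.2247448714) = -5.5365618893
Term 2 = -0.0150 * 102.3300 * 0.9777512372 * 0.5149368339 = -0.7728168201
Term 3 = 0 (no dividend yield, q = 0)
Theta = -5.5365618893 + (-0.7728168201) + (0.0000000000) = -6.309379

Answer: Theta = -6.309379


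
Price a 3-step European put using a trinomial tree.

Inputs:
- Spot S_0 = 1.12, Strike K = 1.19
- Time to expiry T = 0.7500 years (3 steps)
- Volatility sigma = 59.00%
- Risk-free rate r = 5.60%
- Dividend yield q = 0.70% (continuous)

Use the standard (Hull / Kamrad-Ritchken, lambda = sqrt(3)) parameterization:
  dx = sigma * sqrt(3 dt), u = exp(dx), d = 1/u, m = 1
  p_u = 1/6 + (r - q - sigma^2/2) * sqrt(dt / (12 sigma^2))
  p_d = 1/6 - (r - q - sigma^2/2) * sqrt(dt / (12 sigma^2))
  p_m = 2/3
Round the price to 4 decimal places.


Answer: Price = V(0,0) = 0.2313

Derivation:
dt = T/N = 0.250000; dx = sigma*sqrt(3*dt) = 0.510955
u = exp(dx) = 1.666882; d = 1/u = 0.599922
p_u = 0.136074, p_m = 0.666667, p_d = 0.197259
Discount per step: exp(-r*dt) = 0.986098
Stock lattice S(k, j) with j the centered position index:
  k=0: S(0,+0) = 1.1200
  k=1: S(1,-1) = 0.6719; S(1,+0) = 1.1200; S(1,+1) = 1.8669
  k=2: S(2,-2) = 0.4031; S(2,-1) = 0.6719; S(2,+0) = 1.1200; S(2,+1) = 1.8669; S(2,+2) = 3.1119
  k=3: S(3,-3) = 0.2418; S(3,-2) = 0.4031; S(3,-1) = 0.6719; S(3,+0) = 1.1200; S(3,+1) = 1.8669; S(3,+2) = 3.1119; S(3,+3) = 5.1872
Terminal payoffs V(N, j) = max(K - S_T, 0):
  V(3,-3) = 0.948174; V(3,-2) = 0.786904; V(3,-1) = 0.518087; V(3,+0) = 0.070000; V(3,+1) = 0.000000; V(3,+2) = 0.000000; V(3,+3) = 0.000000
Backward induction: V(k, j) = exp(-r*dt) * [p_u * V(k+1, j+1) + p_m * V(k+1, j) + p_d * V(k+1, j-1)]
  V(2,-2) = exp(-r*dt) * [p_u*0.518087 + p_m*0.786904 + p_d*0.948174] = 0.771263
  V(2,-1) = exp(-r*dt) * [p_u*0.070000 + p_m*0.518087 + p_d*0.786904] = 0.503048
  V(2,+0) = exp(-r*dt) * [p_u*0.000000 + p_m*0.070000 + p_d*0.518087] = 0.146794
  V(2,+1) = exp(-r*dt) * [p_u*0.000000 + p_m*0.000000 + p_d*0.070000] = 0.013616
  V(2,+2) = exp(-r*dt) * [p_u*0.000000 + p_m*0.000000 + p_d*0.000000] = 0.000000
  V(1,-1) = exp(-r*dt) * [p_u*0.146794 + p_m*0.503048 + p_d*0.771263] = 0.500424
  V(1,+0) = exp(-r*dt) * [p_u*0.013616 + p_m*0.146794 + p_d*0.503048] = 0.196181
  V(1,+1) = exp(-r*dt) * [p_u*0.000000 + p_m*0.013616 + p_d*0.146794] = 0.037505
  V(0,+0) = exp(-r*dt) * [p_u*0.037505 + p_m*0.196181 + p_d*0.500424] = 0.231342


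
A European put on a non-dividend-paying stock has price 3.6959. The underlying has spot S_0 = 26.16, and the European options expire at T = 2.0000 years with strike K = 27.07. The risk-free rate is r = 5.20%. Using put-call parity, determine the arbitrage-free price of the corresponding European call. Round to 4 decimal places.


Answer: Call price = 5.4597

Derivation:
Put-call parity: C - P = S_0 * exp(-qT) - K * exp(-rT).
S_0 * exp(-qT) = 26.1600 * 1.00000000 = 26.16000000
K * exp(-rT) = 27.0700 * 0.90122530 = 24.39616880
C = P + S*exp(-qT) - K*exp(-rT)
C = 3.6959 + 26.16000000 - 24.39616880 = 5.4597


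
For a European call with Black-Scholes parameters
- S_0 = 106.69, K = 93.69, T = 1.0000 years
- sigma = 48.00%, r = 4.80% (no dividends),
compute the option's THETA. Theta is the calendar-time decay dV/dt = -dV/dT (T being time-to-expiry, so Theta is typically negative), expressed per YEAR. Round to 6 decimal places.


d1 = 0.6106999443; d2 = 0.1306999443
phi(d1) = 0.3310732119; exp(-qT) = 1.0000000000; exp(-rT) = 0.9531337871
Theta = -S*exp(-qT)*phi(d1)*sigma/(2*sqrt(T)) - r*K*exp(-rT)*N(d2) + q*S*exp(-qT)*N(d1)
N(d1) = 0.7293008785; N(d2) = 0.5519936618; sqrt(T) = 1.0000000000
Term 1 = -106.6900 * 1.0000000000 * 0.3310732119 * 0.4800 / (2 * 1.0000000000) = -8.4773282346
Term 2 = -0.0480 * 93.6900 * 0.9531337871 * 0.5519936618 = -2.3660419054
Term 3 = 0 (no dividend yield, q = 0)
Theta = -8.4773282346 + (-2.3660419054) + (0.0000000000) = -10.843370

Answer: Theta = -10.843370


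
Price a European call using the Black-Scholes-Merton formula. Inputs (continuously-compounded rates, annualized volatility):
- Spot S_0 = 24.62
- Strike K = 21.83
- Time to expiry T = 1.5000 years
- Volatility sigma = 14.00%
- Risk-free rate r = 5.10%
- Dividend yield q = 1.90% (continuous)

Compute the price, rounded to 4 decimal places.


Answer: Price = 4.0307

Derivation:
d1 = (ln(S/K) + (r - q + 0.5*sigma^2) * T) / (sigma * sqrt(T)) = 1.06712575
d2 = d1 - sigma * sqrt(T) = 0.89566147
exp(-rT) = 0.92635291; exp(-qT) = 0.97190229
C = S_0 * exp(-qT) * N(d1) - K * exp(-rT) * N(d2)
N(d1) = 0.85704247; N(d2) = 0.81478320
C = 24.6200 * 0.97190229 * 0.85704247 - 21.8300 * 0.92635291 * 0.81478320 = 4.0307


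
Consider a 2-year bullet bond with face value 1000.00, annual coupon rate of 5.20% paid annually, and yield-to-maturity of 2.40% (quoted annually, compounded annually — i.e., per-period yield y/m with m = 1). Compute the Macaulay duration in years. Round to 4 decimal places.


Coupon per period c = face * coupon_rate / m = 52.000000
Periods per year m = 1; per-period yield y/m = 0.024000
Number of cashflows N = 2
Cashflows (t years, CF_t, discount factor 1/(1+y/m)^(m*t), PV):
  t = 1.0000: CF_t = 52.000000, DF = 0.976562, PV = 50.781250
  t = 2.0000: CF_t = 1052.000000, DF = 0.953674, PV = 1003.265381
Price P = sum_t PV_t = 1054.046631
Macaulay numerator sum_t t * PV_t:
  t * PV_t at t = 1.0000: 50.781250
  t * PV_t at t = 2.0000: 2006.530762
Macaulay duration D = (sum_t t * PV_t) / P = 2057.312012 / 1054.046631 = 1.951823

Answer: Macaulay duration = 1.9518 years


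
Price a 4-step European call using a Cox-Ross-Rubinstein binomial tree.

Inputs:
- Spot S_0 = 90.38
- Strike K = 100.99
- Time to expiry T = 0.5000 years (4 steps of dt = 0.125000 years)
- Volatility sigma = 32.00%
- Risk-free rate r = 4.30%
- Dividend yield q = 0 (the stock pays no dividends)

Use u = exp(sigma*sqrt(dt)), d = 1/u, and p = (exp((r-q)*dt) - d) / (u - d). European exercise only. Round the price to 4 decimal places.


dt = T/N = 0.125000
u = exp(sigma*sqrt(dt)) = 1.119785; d = 1/u = 0.893028
p = (exp((r-q)*dt) - d) / (u - d) = 0.495513
Discount per step: exp(-r*dt) = 0.994639
Stock lattice S(k, i) with i counting down-moves:
  k=0: S(0,0) = 90.3800
  k=1: S(1,0) = 101.2062; S(1,1) = 80.7119
  k=2: S(2,0) = 113.3292; S(2,1) = 90.3800; S(2,2) = 72.0780
  k=3: S(3,0) = 126.9044; S(3,1) = 101.2062; S(3,2) = 80.7119; S(3,3) = 64.3677
  k=4: S(4,0) = 142.1057; S(4,1) = 113.3292; S(4,2) = 90.3800; S(4,3) = 72.0780; S(4,4) = 57.4822
Terminal payoffs V(N, i) = max(S_T - K, 0):
  V(4,0) = 41.115728; V(4,1) = 12.339236; V(4,2) = 0.000000; V(4,3) = 0.000000; V(4,4) = 0.000000
Backward induction: V(k, i) = exp(-r*dt) * [p * V(k+1, i) + (1-p) * V(k+1, i+1)].
  V(3,0) = exp(-r*dt) * [p*41.115728 + (1-p)*12.339236] = 26.455792
  V(3,1) = exp(-r*dt) * [p*12.339236 + (1-p)*0.000000] = 6.081481
  V(3,2) = exp(-r*dt) * [p*0.000000 + (1-p)*0.000000] = 0.000000
  V(3,3) = exp(-r*dt) * [p*0.000000 + (1-p)*0.000000] = 0.000000
  V(2,0) = exp(-r*dt) * [p*26.455792 + (1-p)*6.081481] = 16.090507
  V(2,1) = exp(-r*dt) * [p*6.081481 + (1-p)*0.000000] = 2.997302
  V(2,2) = exp(-r*dt) * [p*0.000000 + (1-p)*0.000000] = 0.000000
  V(1,0) = exp(-r*dt) * [p*16.090507 + (1-p)*2.997302] = 9.434315
  V(1,1) = exp(-r*dt) * [p*2.997302 + (1-p)*0.000000] = 1.477242
  V(0,0) = exp(-r*dt) * [p*9.434315 + (1-p)*1.477242] = 5.391024

Answer: Price = V(0,0) = 5.3910


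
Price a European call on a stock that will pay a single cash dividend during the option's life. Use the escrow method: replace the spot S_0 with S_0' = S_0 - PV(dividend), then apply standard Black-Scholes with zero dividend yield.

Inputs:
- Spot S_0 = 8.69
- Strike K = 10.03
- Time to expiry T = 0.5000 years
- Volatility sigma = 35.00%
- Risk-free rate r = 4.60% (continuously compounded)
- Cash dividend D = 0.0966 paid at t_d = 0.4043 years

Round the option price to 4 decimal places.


Answer: Price = 0.4264

Derivation:
PV(D) = D * exp(-r * t_d) = 0.0966 * 0.98157407 = 0.09482006
S_0' = S_0 - PV(D) = 8.6900 - 0.09482006 = 8.59517994
d1 = (ln(S_0'/K) + (r + sigma^2/2)*T) / (sigma*sqrt(T)) = -0.40710775
d2 = d1 - sigma*sqrt(T) = -0.65459512
exp(-rT) = 0.97726248
N(d1) = 0.34196443; N(d2) = 0.25636423
C = S_0' * N(d1) - K * exp(-rT) * N(d2) = 8.59517994 * 0.34196443 - 10.0300 * 0.97726248 * 0.25636423 = 0.4264


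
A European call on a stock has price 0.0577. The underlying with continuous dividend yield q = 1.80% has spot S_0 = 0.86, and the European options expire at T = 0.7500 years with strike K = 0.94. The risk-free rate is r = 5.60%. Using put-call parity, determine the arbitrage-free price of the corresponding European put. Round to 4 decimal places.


Answer: Put price = 0.1106

Derivation:
Put-call parity: C - P = S_0 * exp(-qT) - K * exp(-rT).
S_0 * exp(-qT) = 0.8600 * 0.98659072 = 0.84846802
K * exp(-rT) = 0.9400 * 0.95886978 = 0.90133759
P = C - S*exp(-qT) + K*exp(-rT)
P = 0.0577 - 0.84846802 + 0.90133759 = 0.1106


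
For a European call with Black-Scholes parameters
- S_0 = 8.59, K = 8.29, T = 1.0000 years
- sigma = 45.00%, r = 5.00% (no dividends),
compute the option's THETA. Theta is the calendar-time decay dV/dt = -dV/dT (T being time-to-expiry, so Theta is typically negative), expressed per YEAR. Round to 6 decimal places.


d1 = 0.4151083708; d2 = -0.0348916292
phi(d1) = 0.3660094915; exp(-qT) = 1.0000000000; exp(-rT) = 0.9512294245
Theta = -S*exp(-qT)*phi(d1)*sigma/(2*sqrt(T)) - r*K*exp(-rT)*N(d2) + q*S*exp(-qT)*N(d1)
N(d1) = 0.6609687141; N(d2) = 0.4860830777; sqrt(T) = 1.0000000000
Term 1 = -8.5900 * 1.0000000000 * 0.3660094915 * 0.4500 / (2 * 1.0000000000) = -0.7074048447
Term 2 = -0.0500 * 8.2900 * 0.9512294245 * 0.4860830777 = -0.1916550701
Term 3 = 0 (no dividend yield, q = 0)
Theta = -0.7074048447 + (-0.1916550701) + (0.0000000000) = -0.899060

Answer: Theta = -0.899060


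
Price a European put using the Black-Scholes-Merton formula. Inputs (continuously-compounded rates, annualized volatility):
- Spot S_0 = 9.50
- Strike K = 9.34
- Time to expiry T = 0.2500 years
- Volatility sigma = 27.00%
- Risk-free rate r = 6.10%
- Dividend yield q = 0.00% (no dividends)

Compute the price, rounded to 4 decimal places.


d1 = (ln(S/K) + (r - q + 0.5*sigma^2) * T) / (sigma * sqrt(T)) = 0.30628182
d2 = d1 - sigma * sqrt(T) = 0.17128182
exp(-rT) = 0.98486569; exp(-qT) = 1.00000000
P = K * exp(-rT) * N(-d2) - S_0 * exp(-qT) * N(-d1)
N(-d1) = 0.37969504; N(-d2) = 0.43200109
P = 9.3400 * 0.98486569 * 0.43200109 - 9.5000 * 1.00000000 * 0.37969504 = 0.3667

Answer: Price = 0.3667


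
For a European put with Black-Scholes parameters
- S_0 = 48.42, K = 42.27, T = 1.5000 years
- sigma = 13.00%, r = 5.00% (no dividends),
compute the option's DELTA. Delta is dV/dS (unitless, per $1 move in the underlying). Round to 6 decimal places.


d1 = 1.4038109685; d2 = 1.2445941352
phi(d1) = 0.1489296621; exp(-qT) = 1.0000000000; exp(-rT) = 0.9277434863
N(-d1) = 0.0801875734
Delta = -exp(-qT) * N(-d1) = -1.0000000000 * 0.0801875734 = -0.080188

Answer: Delta = -0.080188


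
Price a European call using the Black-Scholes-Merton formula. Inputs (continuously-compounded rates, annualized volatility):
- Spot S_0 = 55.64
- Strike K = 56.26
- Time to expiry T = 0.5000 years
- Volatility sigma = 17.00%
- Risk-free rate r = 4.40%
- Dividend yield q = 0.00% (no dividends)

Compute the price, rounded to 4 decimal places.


d1 = (ln(S/K) + (r - q + 0.5*sigma^2) * T) / (sigma * sqrt(T)) = 0.15093455
d2 = d1 - sigma * sqrt(T) = 0.03072640
exp(-rT) = 0.97824024; exp(-qT) = 1.00000000
C = S_0 * exp(-qT) * N(d1) - K * exp(-rT) * N(d2)
N(d1) = 0.55998633; N(d2) = 0.51225613
C = 55.6400 * 1.00000000 * 0.55998633 - 56.2600 * 0.97824024 * 0.51225613 = 2.9652

Answer: Price = 2.9652


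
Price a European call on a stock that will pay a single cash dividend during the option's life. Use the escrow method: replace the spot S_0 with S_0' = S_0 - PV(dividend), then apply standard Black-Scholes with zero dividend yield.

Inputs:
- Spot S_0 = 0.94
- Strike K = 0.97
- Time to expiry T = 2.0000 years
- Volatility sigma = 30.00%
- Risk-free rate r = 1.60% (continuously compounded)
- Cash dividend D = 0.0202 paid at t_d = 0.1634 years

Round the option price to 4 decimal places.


Answer: Price = 0.1466

Derivation:
PV(D) = D * exp(-r * t_d) = 0.0202 * 0.99738901 = 0.02014726
S_0' = S_0 - PV(D) = 0.9400 - 0.02014726 = 0.91985274
d1 = (ln(S_0'/K) + (r + sigma^2/2)*T) / (sigma*sqrt(T)) = 0.16244016
d2 = d1 - sigma*sqrt(T) = -0.26182391
exp(-rT) = 0.96850658
N(d1) = 0.56452038; N(d2) = 0.39672860
C = S_0' * N(d1) - K * exp(-rT) * N(d2) = 0.91985274 * 0.56452038 - 0.9700 * 0.96850658 * 0.39672860 = 0.1466


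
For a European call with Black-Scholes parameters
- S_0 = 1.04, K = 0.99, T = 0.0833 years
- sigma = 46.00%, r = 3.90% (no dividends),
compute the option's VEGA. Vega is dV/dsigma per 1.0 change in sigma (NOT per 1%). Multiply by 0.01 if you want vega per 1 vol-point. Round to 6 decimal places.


Answer: Vega = 0.107628

Derivation:
d1 = 0.4619692724; d2 = 0.3292052712
phi(d1) = 0.3585646367; exp(-qT) = 1.0000000000; exp(-rT) = 0.9967565713
Vega = S * exp(-qT) * phi(d1) * sqrt(T) = 1.0400 * 1.0000000000 * 0.3585646367 * 0.2886173938 = 0.107628


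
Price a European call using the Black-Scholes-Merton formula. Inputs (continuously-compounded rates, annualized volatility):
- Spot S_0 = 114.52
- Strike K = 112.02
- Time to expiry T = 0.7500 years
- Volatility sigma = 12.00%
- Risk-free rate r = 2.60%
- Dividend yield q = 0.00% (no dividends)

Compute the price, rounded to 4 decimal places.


d1 = (ln(S/K) + (r - q + 0.5*sigma^2) * T) / (sigma * sqrt(T)) = 0.45198880
d2 = d1 - sigma * sqrt(T) = 0.34806575
exp(-rT) = 0.98068890; exp(-qT) = 1.00000000
C = S_0 * exp(-qT) * N(d1) - K * exp(-rT) * N(d2)
N(d1) = 0.67436147; N(d2) = 0.63610460
C = 114.5200 * 1.00000000 * 0.67436147 - 112.0200 * 0.98068890 * 0.63610460 = 7.3475

Answer: Price = 7.3475


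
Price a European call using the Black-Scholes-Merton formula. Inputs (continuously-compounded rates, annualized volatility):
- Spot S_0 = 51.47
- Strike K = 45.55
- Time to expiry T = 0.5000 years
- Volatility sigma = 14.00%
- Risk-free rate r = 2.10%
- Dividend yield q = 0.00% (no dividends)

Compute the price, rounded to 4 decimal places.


Answer: Price = 6.5947

Derivation:
d1 = (ln(S/K) + (r - q + 0.5*sigma^2) * T) / (sigma * sqrt(T)) = 1.38985363
d2 = d1 - sigma * sqrt(T) = 1.29085868
exp(-rT) = 0.98955493; exp(-qT) = 1.00000000
C = S_0 * exp(-qT) * N(d1) - K * exp(-rT) * N(d2)
N(d1) = 0.91771334; N(d2) = 0.90162366
C = 51.4700 * 1.00000000 * 0.91771334 - 45.5500 * 0.98955493 * 0.90162366 = 6.5947


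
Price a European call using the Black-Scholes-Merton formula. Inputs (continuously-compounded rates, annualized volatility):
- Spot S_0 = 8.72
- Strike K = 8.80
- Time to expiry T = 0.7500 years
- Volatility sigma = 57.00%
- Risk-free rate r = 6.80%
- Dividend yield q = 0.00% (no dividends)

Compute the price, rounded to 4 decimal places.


Answer: Price = 1.8498

Derivation:
d1 = (ln(S/K) + (r - q + 0.5*sigma^2) * T) / (sigma * sqrt(T)) = 0.33163205
d2 = d1 - sigma * sqrt(T) = -0.16200243
exp(-rT) = 0.95027867; exp(-qT) = 1.00000000
C = S_0 * exp(-qT) * N(d1) - K * exp(-rT) * N(d2)
N(d1) = 0.62991644; N(d2) = 0.43565197
C = 8.7200 * 1.00000000 * 0.62991644 - 8.8000 * 0.95027867 * 0.43565197 = 1.8498


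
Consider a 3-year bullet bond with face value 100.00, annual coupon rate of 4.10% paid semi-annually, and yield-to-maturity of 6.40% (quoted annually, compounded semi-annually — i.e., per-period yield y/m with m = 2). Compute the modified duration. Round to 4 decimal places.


Answer: Modified duration = 2.7593

Derivation:
Coupon per period c = face * coupon_rate / m = 2.050000
Periods per year m = 2; per-period yield y/m = 0.032000
Number of cashflows N = 6
Cashflows (t years, CF_t, discount factor 1/(1+y/m)^(m*t), PV):
  t = 0.5000: CF_t = 2.050000, DF = 0.968992, PV = 1.986434
  t = 1.0000: CF_t = 2.050000, DF = 0.938946, PV = 1.924839
  t = 1.5000: CF_t = 2.050000, DF = 0.909831, PV = 1.865154
  t = 2.0000: CF_t = 2.050000, DF = 0.881620, PV = 1.807320
  t = 2.5000: CF_t = 2.050000, DF = 0.854283, PV = 1.751279
  t = 3.0000: CF_t = 102.050000, DF = 0.827793, PV = 84.476289
Price P = sum_t PV_t = 93.811316
First compute Macaulay numerator sum_t t * PV_t:
  t * PV_t at t = 0.5000: 0.993217
  t * PV_t at t = 1.0000: 1.924839
  t * PV_t at t = 1.5000: 2.797731
  t * PV_t at t = 2.0000: 3.614640
  t * PV_t at t = 2.5000: 4.378198
  t * PV_t at t = 3.0000: 253.428866
Macaulay duration D = 267.137492 / 93.811316 = 2.847604
Modified duration = D / (1 + y/m) = 2.847604 / (1 + 0.032000) = 2.759306


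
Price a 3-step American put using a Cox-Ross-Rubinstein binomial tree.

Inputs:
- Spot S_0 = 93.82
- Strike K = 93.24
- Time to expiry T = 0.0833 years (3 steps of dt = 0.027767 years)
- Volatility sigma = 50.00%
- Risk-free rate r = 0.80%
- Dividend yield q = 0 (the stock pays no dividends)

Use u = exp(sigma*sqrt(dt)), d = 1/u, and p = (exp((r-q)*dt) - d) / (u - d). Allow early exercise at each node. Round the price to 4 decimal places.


Answer: Price = V(0,0) = 5.5215

Derivation:
dt = T/N = 0.027767
u = exp(sigma*sqrt(dt)) = 1.086886; d = 1/u = 0.920060
p = (exp((r-q)*dt) - d) / (u - d) = 0.480515
Discount per step: exp(-r*dt) = 0.999778
Stock lattice S(k, i) with i counting down-moves:
  k=0: S(0,0) = 93.8200
  k=1: S(1,0) = 101.9716; S(1,1) = 86.3200
  k=2: S(2,0) = 110.8315; S(2,1) = 93.8200; S(2,2) = 79.4196
  k=3: S(3,0) = 120.4612; S(3,1) = 101.9716; S(3,2) = 86.3200; S(3,3) = 73.0707
Terminal payoffs V(N, i) = max(K - S_T, 0):
  V(3,0) = 0.000000; V(3,1) = 0.000000; V(3,2) = 6.919994; V(3,3) = 20.169257
Backward induction: V(k, i) = exp(-r*dt) * [p * V(k+1, i) + (1-p) * V(k+1, i+1)]; then take max(V_cont, immediate exercise) for American.
  V(2,0) = exp(-r*dt) * [p*0.000000 + (1-p)*0.000000] = 0.000000; exercise = 0.000000; V(2,0) = max -> 0.000000
  V(2,1) = exp(-r*dt) * [p*0.000000 + (1-p)*6.919994] = 3.594038; exercise = 0.000000; V(2,1) = max -> 3.594038
  V(2,2) = exp(-r*dt) * [p*6.919994 + (1-p)*20.169257] = 13.799728; exercise = 13.820437; V(2,2) = max -> 13.820437
  V(1,0) = exp(-r*dt) * [p*0.000000 + (1-p)*3.594038] = 1.866636; exercise = 0.000000; V(1,0) = max -> 1.866636
  V(1,1) = exp(-r*dt) * [p*3.594038 + (1-p)*13.820437] = 8.904525; exercise = 6.919994; V(1,1) = max -> 8.904525
  V(0,0) = exp(-r*dt) * [p*1.866636 + (1-p)*8.904525] = 5.521490; exercise = 0.000000; V(0,0) = max -> 5.521490


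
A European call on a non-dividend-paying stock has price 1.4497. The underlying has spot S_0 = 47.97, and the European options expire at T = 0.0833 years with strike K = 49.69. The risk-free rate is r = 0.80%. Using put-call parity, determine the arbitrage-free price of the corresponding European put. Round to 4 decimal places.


Answer: Put price = 3.1366

Derivation:
Put-call parity: C - P = S_0 * exp(-qT) - K * exp(-rT).
S_0 * exp(-qT) = 47.9700 * 1.00000000 = 47.97000000
K * exp(-rT) = 49.6900 * 0.99933382 = 49.65689761
P = C - S*exp(-qT) + K*exp(-rT)
P = 1.4497 - 47.97000000 + 49.65689761 = 3.1366


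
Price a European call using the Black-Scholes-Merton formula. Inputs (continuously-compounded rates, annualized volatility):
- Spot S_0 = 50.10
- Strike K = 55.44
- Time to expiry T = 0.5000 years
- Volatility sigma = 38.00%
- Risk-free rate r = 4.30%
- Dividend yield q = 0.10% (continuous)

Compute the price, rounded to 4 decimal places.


d1 = (ln(S/K) + (r - q + 0.5*sigma^2) * T) / (sigma * sqrt(T)) = -0.16442223
d2 = d1 - sigma * sqrt(T) = -0.43312280
exp(-rT) = 0.97872948; exp(-qT) = 0.99950012
C = S_0 * exp(-qT) * N(d1) - K * exp(-rT) * N(d2)
N(d1) = 0.43469938; N(d2) = 0.33246278
C = 50.1000 * 0.99950012 * 0.43469938 - 55.4400 * 0.97872948 * 0.33246278 = 3.7279

Answer: Price = 3.7279


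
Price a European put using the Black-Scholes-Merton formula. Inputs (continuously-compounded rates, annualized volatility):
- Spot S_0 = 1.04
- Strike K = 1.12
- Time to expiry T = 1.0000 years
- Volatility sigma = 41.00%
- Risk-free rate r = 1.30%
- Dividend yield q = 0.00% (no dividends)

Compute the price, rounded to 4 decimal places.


d1 = (ln(S/K) + (r - q + 0.5*sigma^2) * T) / (sigma * sqrt(T)) = 0.05595617
d2 = d1 - sigma * sqrt(T) = -0.35404383
exp(-rT) = 0.98708414; exp(-qT) = 1.00000000
P = K * exp(-rT) * N(-d2) - S_0 * exp(-qT) * N(-d1)
N(-d1) = 0.47768836; N(-d2) = 0.63834698
P = 1.1200 * 0.98708414 * 0.63834698 - 1.0400 * 1.00000000 * 0.47768836 = 0.2089

Answer: Price = 0.2089


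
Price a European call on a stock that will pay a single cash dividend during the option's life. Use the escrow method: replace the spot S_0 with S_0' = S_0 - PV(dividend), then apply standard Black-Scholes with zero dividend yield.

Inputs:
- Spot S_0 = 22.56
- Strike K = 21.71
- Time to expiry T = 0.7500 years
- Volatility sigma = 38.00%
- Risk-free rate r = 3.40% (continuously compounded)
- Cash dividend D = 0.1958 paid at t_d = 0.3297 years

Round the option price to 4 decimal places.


PV(D) = D * exp(-r * t_d) = 0.1958 * 0.98885280 = 0.19361738
S_0' = S_0 - PV(D) = 22.5600 - 0.19361738 = 22.36638262
d1 = (ln(S_0'/K) + (r + sigma^2/2)*T) / (sigma*sqrt(T)) = 0.33254182
d2 = d1 - sigma*sqrt(T) = 0.00345217
exp(-rT) = 0.97482238
N(d1) = 0.63025992; N(d2) = 0.50137721
C = S_0' * N(d1) - K * exp(-rT) * N(d2) = 22.36638262 * 0.63025992 - 21.7100 * 0.97482238 * 0.50137721 = 3.4858

Answer: Price = 3.4858


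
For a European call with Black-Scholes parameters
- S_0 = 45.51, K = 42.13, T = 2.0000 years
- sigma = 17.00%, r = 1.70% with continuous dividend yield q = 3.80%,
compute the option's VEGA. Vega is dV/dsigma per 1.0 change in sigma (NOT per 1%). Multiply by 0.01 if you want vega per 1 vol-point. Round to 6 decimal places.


d1 = 0.2665044115; d2 = 0.0260881059
phi(d1) = 0.3850235284; exp(-qT) = 0.9268162066; exp(-rT) = 0.9665715046
Vega = S * exp(-qT) * phi(d1) * sqrt(T) = 45.5100 * 0.9268162066 * 0.3850235284 * 1.4142135624 = 22.966918

Answer: Vega = 22.966918


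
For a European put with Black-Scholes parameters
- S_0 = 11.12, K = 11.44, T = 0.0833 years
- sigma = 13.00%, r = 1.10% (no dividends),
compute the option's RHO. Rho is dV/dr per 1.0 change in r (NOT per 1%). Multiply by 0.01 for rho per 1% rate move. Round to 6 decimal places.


d1 = -0.7129617779; d2 = -0.7504820391
phi(d1) = 0.3094075987; exp(-qT) = 1.0000000000; exp(-rT) = 0.9990841197
N(-d2) = 0.7735177814
Rho = -K*T*exp(-rT)*N(-d2) = -11.4400 * 0.0833 * 0.9990841197 * 0.7735177814 = -0.736450

Answer: Rho = -0.736450


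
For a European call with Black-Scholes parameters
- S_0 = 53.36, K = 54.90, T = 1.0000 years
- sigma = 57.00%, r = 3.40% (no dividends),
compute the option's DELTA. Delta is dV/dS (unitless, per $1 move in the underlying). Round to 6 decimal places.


d1 = 0.2947334265; d2 = -0.2752665735
phi(d1) = 0.3819855763; exp(-qT) = 1.0000000000; exp(-rT) = 0.9665715046
N(d1) = 0.6159012369
Delta = exp(-qT) * N(d1) = 1.0000000000 * 0.6159012369 = 0.615901

Answer: Delta = 0.615901


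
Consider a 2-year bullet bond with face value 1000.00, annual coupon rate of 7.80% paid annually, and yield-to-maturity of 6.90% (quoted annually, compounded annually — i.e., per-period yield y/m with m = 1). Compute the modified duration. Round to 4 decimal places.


Coupon per period c = face * coupon_rate / m = 78.000000
Periods per year m = 1; per-period yield y/m = 0.069000
Number of cashflows N = 2
Cashflows (t years, CF_t, discount factor 1/(1+y/m)^(m*t), PV):
  t = 1.0000: CF_t = 78.000000, DF = 0.935454, PV = 72.965388
  t = 2.0000: CF_t = 1078.000000, DF = 0.875074, PV = 943.329358
Price P = sum_t PV_t = 1016.294746
First compute Macaulay numerator sum_t t * PV_t:
  t * PV_t at t = 1.0000: 72.965388
  t * PV_t at t = 2.0000: 1886.658715
Macaulay duration D = 1959.624103 / 1016.294746 = 1.928205
Modified duration = D / (1 + y/m) = 1.928205 / (1 + 0.069000) = 1.803746

Answer: Modified duration = 1.8037


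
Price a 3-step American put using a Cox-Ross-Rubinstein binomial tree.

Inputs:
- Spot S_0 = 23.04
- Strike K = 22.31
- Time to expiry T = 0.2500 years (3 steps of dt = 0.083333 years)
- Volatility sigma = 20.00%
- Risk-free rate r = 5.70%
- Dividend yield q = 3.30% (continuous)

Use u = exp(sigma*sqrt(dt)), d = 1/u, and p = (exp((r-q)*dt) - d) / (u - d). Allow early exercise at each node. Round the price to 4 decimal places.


dt = T/N = 0.083333
u = exp(sigma*sqrt(dt)) = 1.059434; d = 1/u = 0.943900
p = (exp((r-q)*dt) - d) / (u - d) = 0.502898
Discount per step: exp(-r*dt) = 0.995261
Stock lattice S(k, i) with i counting down-moves:
  k=0: S(0,0) = 23.0400
  k=1: S(1,0) = 24.4094; S(1,1) = 21.7475
  k=2: S(2,0) = 25.8601; S(2,1) = 23.0400; S(2,2) = 20.5274
  k=3: S(3,0) = 27.3971; S(3,1) = 24.4094; S(3,2) = 21.7475; S(3,3) = 19.3758
Terminal payoffs V(N, i) = max(K - S_T, 0):
  V(3,0) = 0.000000; V(3,1) = 0.000000; V(3,2) = 0.562543; V(3,3) = 2.934163
Backward induction: V(k, i) = exp(-r*dt) * [p * V(k+1, i) + (1-p) * V(k+1, i+1)]; then take max(V_cont, immediate exercise) for American.
  V(2,0) = exp(-r*dt) * [p*0.000000 + (1-p)*0.000000] = 0.000000; exercise = 0.000000; V(2,0) = max -> 0.000000
  V(2,1) = exp(-r*dt) * [p*0.000000 + (1-p)*0.562543] = 0.278316; exercise = 0.000000; V(2,1) = max -> 0.278316
  V(2,2) = exp(-r*dt) * [p*0.562543 + (1-p)*2.934163] = 1.733227; exercise = 1.782575; V(2,2) = max -> 1.782575
  V(1,0) = exp(-r*dt) * [p*0.000000 + (1-p)*0.278316] = 0.137696; exercise = 0.000000; V(1,0) = max -> 0.137696
  V(1,1) = exp(-r*dt) * [p*0.278316 + (1-p)*1.782575] = 1.021223; exercise = 0.562543; V(1,1) = max -> 1.021223
  V(0,0) = exp(-r*dt) * [p*0.137696 + (1-p)*1.021223] = 0.574165; exercise = 0.000000; V(0,0) = max -> 0.574165

Answer: Price = V(0,0) = 0.5742


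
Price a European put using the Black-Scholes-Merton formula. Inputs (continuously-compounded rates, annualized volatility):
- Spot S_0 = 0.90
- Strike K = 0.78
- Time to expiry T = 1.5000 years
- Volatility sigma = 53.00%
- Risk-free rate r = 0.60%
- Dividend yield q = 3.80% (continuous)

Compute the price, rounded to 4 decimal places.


d1 = (ln(S/K) + (r - q + 0.5*sigma^2) * T) / (sigma * sqrt(T)) = 0.47106591
d2 = d1 - sigma * sqrt(T) = -0.17804887
exp(-rT) = 0.99104038; exp(-qT) = 0.94459407
P = K * exp(-rT) * N(-d2) - S_0 * exp(-qT) * N(-d1)
N(-d1) = 0.31879684; N(-d2) = 0.57065770
P = 0.7800 * 0.99104038 * 0.57065770 - 0.9000 * 0.94459407 * 0.31879684 = 0.1701

Answer: Price = 0.1701


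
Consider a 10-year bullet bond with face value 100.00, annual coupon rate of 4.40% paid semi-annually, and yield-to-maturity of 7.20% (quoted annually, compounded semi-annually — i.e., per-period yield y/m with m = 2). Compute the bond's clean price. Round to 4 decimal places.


Answer: Price = 80.2815

Derivation:
Coupon per period c = face * coupon_rate / m = 2.200000
Periods per year m = 2; per-period yield y/m = 0.036000
Number of cashflows N = 20
Cashflows (t years, CF_t, discount factor 1/(1+y/m)^(m*t), PV):
  t = 0.5000: CF_t = 2.200000, DF = 0.965251, PV = 2.123552
  t = 1.0000: CF_t = 2.200000, DF = 0.931709, PV = 2.049761
  t = 1.5000: CF_t = 2.200000, DF = 0.899333, PV = 1.978534
  t = 2.0000: CF_t = 2.200000, DF = 0.868082, PV = 1.909781
  t = 2.5000: CF_t = 2.200000, DF = 0.837917, PV = 1.843418
  t = 3.0000: CF_t = 2.200000, DF = 0.808801, PV = 1.779361
  t = 3.5000: CF_t = 2.200000, DF = 0.780696, PV = 1.717530
  t = 4.0000: CF_t = 2.200000, DF = 0.753567, PV = 1.657848
  t = 4.5000: CF_t = 2.200000, DF = 0.727381, PV = 1.600239
  t = 5.0000: CF_t = 2.200000, DF = 0.702106, PV = 1.544632
  t = 5.5000: CF_t = 2.200000, DF = 0.677708, PV = 1.490958
  t = 6.0000: CF_t = 2.200000, DF = 0.654158, PV = 1.439149
  t = 6.5000: CF_t = 2.200000, DF = 0.631427, PV = 1.389139
  t = 7.0000: CF_t = 2.200000, DF = 0.609486, PV = 1.340868
  t = 7.5000: CF_t = 2.200000, DF = 0.588307, PV = 1.294274
  t = 8.0000: CF_t = 2.200000, DF = 0.567863, PV = 1.249300
  t = 8.5000: CF_t = 2.200000, DF = 0.548131, PV = 1.205888
  t = 9.0000: CF_t = 2.200000, DF = 0.529084, PV = 1.163984
  t = 9.5000: CF_t = 2.200000, DF = 0.510699, PV = 1.123537
  t = 10.0000: CF_t = 102.200000, DF = 0.492952, PV = 50.379724
Price P = sum_t PV_t = 80.281478


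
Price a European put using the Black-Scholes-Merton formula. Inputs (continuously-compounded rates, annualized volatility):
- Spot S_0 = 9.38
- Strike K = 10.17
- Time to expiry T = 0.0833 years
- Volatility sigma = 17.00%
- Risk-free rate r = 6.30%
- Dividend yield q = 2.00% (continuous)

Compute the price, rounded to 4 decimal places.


d1 = (ln(S/K) + (r - q + 0.5*sigma^2) * T) / (sigma * sqrt(T)) = -1.55053355
d2 = d1 - sigma * sqrt(T) = -1.59959851
exp(-rT) = 0.99476585; exp(-qT) = 0.99833539
P = K * exp(-rT) * N(-d2) - S_0 * exp(-qT) * N(-d1)
N(-d1) = 0.93949325; N(-d2) = 0.94515616
P = 10.1700 * 0.99476585 * 0.94515616 - 9.3800 * 0.99833539 * 0.93949325 = 0.7641

Answer: Price = 0.7641


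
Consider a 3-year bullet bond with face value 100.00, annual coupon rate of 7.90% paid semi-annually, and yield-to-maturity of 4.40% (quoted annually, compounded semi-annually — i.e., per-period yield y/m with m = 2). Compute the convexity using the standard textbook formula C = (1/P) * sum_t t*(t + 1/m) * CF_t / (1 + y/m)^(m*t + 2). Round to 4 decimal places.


Answer: Convexity = 8.9101

Derivation:
Coupon per period c = face * coupon_rate / m = 3.950000
Periods per year m = 2; per-period yield y/m = 0.022000
Number of cashflows N = 6
Cashflows (t years, CF_t, discount factor 1/(1+y/m)^(m*t), PV):
  t = 0.5000: CF_t = 3.950000, DF = 0.978474, PV = 3.864971
  t = 1.0000: CF_t = 3.950000, DF = 0.957411, PV = 3.781772
  t = 1.5000: CF_t = 3.950000, DF = 0.936801, PV = 3.700364
  t = 2.0000: CF_t = 3.950000, DF = 0.916635, PV = 3.620708
  t = 2.5000: CF_t = 3.950000, DF = 0.896903, PV = 3.542767
  t = 3.0000: CF_t = 103.950000, DF = 0.877596, PV = 91.226102
Price P = sum_t PV_t = 109.736683
Convexity numerator sum_t t*(t + 1/m) * CF_t / (1+y/m)^(m*t + 2):
  t = 0.5000: term = 1.850182
  t = 1.0000: term = 5.431062
  t = 1.5000: term = 10.628302
  t = 2.0000: term = 17.332521
  t = 2.5000: term = 25.439120
  t = 3.0000: term = 917.078742
Convexity = (1/P) * sum = 977.759928 / 109.736683 = 8.910055


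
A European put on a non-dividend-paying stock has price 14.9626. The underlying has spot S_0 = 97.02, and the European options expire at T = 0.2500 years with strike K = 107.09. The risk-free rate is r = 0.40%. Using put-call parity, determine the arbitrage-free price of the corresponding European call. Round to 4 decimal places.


Answer: Call price = 4.9996

Derivation:
Put-call parity: C - P = S_0 * exp(-qT) - K * exp(-rT).
S_0 * exp(-qT) = 97.0200 * 1.00000000 = 97.02000000
K * exp(-rT) = 107.0900 * 0.99900050 = 106.98296353
C = P + S*exp(-qT) - K*exp(-rT)
C = 14.9626 + 97.02000000 - 106.98296353 = 4.9996


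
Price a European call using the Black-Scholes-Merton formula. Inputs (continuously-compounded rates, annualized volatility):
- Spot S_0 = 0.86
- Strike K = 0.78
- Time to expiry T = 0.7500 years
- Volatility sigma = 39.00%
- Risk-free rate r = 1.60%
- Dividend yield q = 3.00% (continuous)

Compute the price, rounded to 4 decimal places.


d1 = (ln(S/K) + (r - q + 0.5*sigma^2) * T) / (sigma * sqrt(T)) = 0.42687197
d2 = d1 - sigma * sqrt(T) = 0.08912207
exp(-rT) = 0.98807171; exp(-qT) = 0.97775124
C = S_0 * exp(-qT) * N(d1) - K * exp(-rT) * N(d2)
N(d1) = 0.66526371; N(d2) = 0.53550755
C = 0.8600 * 0.97775124 * 0.66526371 - 0.7800 * 0.98807171 * 0.53550755 = 0.1467

Answer: Price = 0.1467


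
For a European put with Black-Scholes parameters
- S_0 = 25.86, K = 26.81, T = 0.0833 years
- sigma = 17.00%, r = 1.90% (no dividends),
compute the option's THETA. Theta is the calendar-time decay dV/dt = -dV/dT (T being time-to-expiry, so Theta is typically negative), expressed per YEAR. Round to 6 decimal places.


Answer: Theta = -2.023735

Derivation:
d1 = -0.6785126489; d2 = -0.7275776058
phi(d1) = 0.3169129208; exp(-qT) = 1.0000000000; exp(-rT) = 0.9984185518
Theta = -S*exp(-qT)*phi(d1)*sigma/(2*sqrt(T)) + r*K*exp(-rT)*N(-d2) - q*S*exp(-qT)*N(-d1)
N(-d1) = 0.7512766467; N(-d2) = 0.7665639034; sqrt(T) = 0.2886173938
Term 1 = -25.8600 * 1.0000000000 * 0.3169129208 * 0.1700 / (2 * 0.2886173938) = -2.4135977463
Term 2 = 0.0190 * 26.8100 * 0.9984185518 * 0.7665639034 = 0.3898624629
Term 3 = 0 (no dividend yield, q = 0)
Theta = -2.4135977463 + (0.3898624629) + (0.0000000000) = -2.023735


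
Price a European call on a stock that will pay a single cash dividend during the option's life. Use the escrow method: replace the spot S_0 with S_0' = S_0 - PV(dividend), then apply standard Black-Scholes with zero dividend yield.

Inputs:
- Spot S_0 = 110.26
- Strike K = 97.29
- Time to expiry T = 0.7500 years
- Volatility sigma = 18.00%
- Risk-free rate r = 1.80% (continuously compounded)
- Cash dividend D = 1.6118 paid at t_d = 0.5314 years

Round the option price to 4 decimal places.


Answer: Price = 14.6025

Derivation:
PV(D) = D * exp(-r * t_d) = 1.6118 * 0.99048040 = 1.59645631
S_0' = S_0 - PV(D) = 110.2600 - 1.59645631 = 108.66354369
d1 = (ln(S_0'/K) + (r + sigma^2/2)*T) / (sigma*sqrt(T)) = 0.87378848
d2 = d1 - sigma*sqrt(T) = 0.71790391
exp(-rT) = 0.98659072
N(d1) = 0.80888327; N(d2) = 0.76359173
C = S_0' * N(d1) - K * exp(-rT) * N(d2) = 108.66354369 * 0.80888327 - 97.2900 * 0.98659072 * 0.76359173 = 14.6025


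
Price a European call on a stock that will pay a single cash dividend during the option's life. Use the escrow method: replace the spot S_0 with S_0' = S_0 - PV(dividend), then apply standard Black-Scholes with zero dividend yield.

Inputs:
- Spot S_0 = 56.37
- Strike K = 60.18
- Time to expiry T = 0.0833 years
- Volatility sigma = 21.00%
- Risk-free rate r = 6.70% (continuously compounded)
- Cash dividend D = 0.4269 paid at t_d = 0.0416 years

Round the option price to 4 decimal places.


Answer: Price = 0.2349

Derivation:
PV(D) = D * exp(-r * t_d) = 0.4269 * 0.99721668 = 0.42571180
S_0' = S_0 - PV(D) = 56.3700 - 0.42571180 = 55.94428820
d1 = (ln(S_0'/K) + (r + sigma^2/2)*T) / (sigma*sqrt(T)) = -1.08177264
d2 = d1 - sigma*sqrt(T) = -1.14238230
exp(-rT) = 0.99443445
N(d1) = 0.13967678; N(d2) = 0.12664757
C = S_0' * N(d1) - K * exp(-rT) * N(d2) = 55.94428820 * 0.13967678 - 60.1800 * 0.99443445 * 0.12664757 = 0.2349


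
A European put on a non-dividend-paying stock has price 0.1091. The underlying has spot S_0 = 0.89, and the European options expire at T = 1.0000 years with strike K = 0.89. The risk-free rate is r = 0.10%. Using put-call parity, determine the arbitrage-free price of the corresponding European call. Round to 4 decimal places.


Answer: Call price = 0.1100

Derivation:
Put-call parity: C - P = S_0 * exp(-qT) - K * exp(-rT).
S_0 * exp(-qT) = 0.8900 * 1.00000000 = 0.89000000
K * exp(-rT) = 0.8900 * 0.99900050 = 0.88911044
C = P + S*exp(-qT) - K*exp(-rT)
C = 0.1091 + 0.89000000 - 0.88911044 = 0.1100


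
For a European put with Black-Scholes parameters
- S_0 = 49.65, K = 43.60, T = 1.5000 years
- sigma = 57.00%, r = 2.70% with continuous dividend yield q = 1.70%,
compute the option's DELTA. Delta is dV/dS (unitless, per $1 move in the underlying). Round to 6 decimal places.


d1 = 0.5566733884; d2 = -0.1414311883
phi(d1) = 0.3416798253; exp(-qT) = 0.9748223790; exp(-rT) = 0.9603091645
N(-d1) = 0.2888753011
Delta = -exp(-qT) * N(-d1) = -0.9748223790 * 0.2888753011 = -0.281602

Answer: Delta = -0.281602


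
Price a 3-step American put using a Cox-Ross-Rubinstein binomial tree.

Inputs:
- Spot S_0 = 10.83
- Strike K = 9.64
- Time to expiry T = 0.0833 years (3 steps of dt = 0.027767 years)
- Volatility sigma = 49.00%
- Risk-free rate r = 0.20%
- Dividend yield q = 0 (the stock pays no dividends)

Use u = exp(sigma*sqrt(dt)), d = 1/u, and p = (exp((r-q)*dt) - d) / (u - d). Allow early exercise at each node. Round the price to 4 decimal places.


Answer: Price = V(0,0) = 0.1635

Derivation:
dt = T/N = 0.027767
u = exp(sigma*sqrt(dt)) = 1.085076; d = 1/u = 0.921594
p = (exp((r-q)*dt) - d) / (u - d) = 0.479938
Discount per step: exp(-r*dt) = 0.999944
Stock lattice S(k, i) with i counting down-moves:
  k=0: S(0,0) = 10.8300
  k=1: S(1,0) = 11.7514; S(1,1) = 9.9809
  k=2: S(2,0) = 12.7511; S(2,1) = 10.8300; S(2,2) = 9.1983
  k=3: S(3,0) = 13.8360; S(3,1) = 11.7514; S(3,2) = 9.9809; S(3,3) = 8.4771
Terminal payoffs V(N, i) = max(K - S_T, 0):
  V(3,0) = 0.000000; V(3,1) = 0.000000; V(3,2) = 0.000000; V(3,3) = 1.162894
Backward induction: V(k, i) = exp(-r*dt) * [p * V(k+1, i) + (1-p) * V(k+1, i+1)]; then take max(V_cont, immediate exercise) for American.
  V(2,0) = exp(-r*dt) * [p*0.000000 + (1-p)*0.000000] = 0.000000; exercise = 0.000000; V(2,0) = max -> 0.000000
  V(2,1) = exp(-r*dt) * [p*0.000000 + (1-p)*0.000000] = 0.000000; exercise = 0.000000; V(2,1) = max -> 0.000000
  V(2,2) = exp(-r*dt) * [p*0.000000 + (1-p)*1.162894] = 0.604743; exercise = 0.441693; V(2,2) = max -> 0.604743
  V(1,0) = exp(-r*dt) * [p*0.000000 + (1-p)*0.000000] = 0.000000; exercise = 0.000000; V(1,0) = max -> 0.000000
  V(1,1) = exp(-r*dt) * [p*0.000000 + (1-p)*0.604743] = 0.314486; exercise = 0.000000; V(1,1) = max -> 0.314486
  V(0,0) = exp(-r*dt) * [p*0.000000 + (1-p)*0.314486] = 0.163543; exercise = 0.000000; V(0,0) = max -> 0.163543
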